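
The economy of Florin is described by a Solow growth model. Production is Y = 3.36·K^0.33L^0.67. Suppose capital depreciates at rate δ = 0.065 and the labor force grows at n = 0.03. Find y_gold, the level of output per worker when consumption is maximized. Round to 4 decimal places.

y_gold ≈ 11.2704

Break-even investment rate: n + δ = 0.03 + 0.065 = 0.095.
Setting f'(k) = n+δ gives 0.33·3.36·k^(0.33−1) = 0.095, hence k_gold = (0.33·3.36/0.095)^(1/0.67) ≈ 39.1499.
Output: y_gold = 3.36·k_gold^0.33 = 3.36·39.1499^0.33 ≈ 11.2704.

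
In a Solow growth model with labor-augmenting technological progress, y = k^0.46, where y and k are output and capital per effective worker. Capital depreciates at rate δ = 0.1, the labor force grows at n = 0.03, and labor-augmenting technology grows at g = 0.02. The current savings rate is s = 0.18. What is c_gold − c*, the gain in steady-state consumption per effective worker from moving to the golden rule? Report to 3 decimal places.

Break-even investment rate: n + g + δ = 0.03 + 0.02 + 0.1 = 0.15.
Current steady state (s = 0.18): k* = (0.18/0.15)^(1/0.54) ≈ 1.4016, y* = 1.4016^0.46 ≈ 1.1680, c* = (1−0.18)·1.1680 ≈ 0.9578.
Setting f'(k) = n+g+δ gives 0.46·k^(0.46−1) = 0.15, hence k_gold = (0.46/0.15)^(1/0.54) ≈ 7.9659.
y_gold = 7.9659^0.46 ≈ 2.5976, c_gold = y_gold − 0.15·k_gold ≈ 1.4027.
Gain: Δc = 1.4027 − 0.9578 ≈ 0.4449.

Δc ≈ 0.445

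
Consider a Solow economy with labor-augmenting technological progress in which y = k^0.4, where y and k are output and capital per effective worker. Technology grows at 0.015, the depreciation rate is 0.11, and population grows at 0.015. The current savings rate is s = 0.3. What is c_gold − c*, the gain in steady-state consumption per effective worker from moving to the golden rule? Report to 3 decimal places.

Δc ≈ 0.045

Break-even investment rate: n + g + δ = 0.015 + 0.015 + 0.11 = 0.14.
Current steady state (s = 0.3): k* = (0.3/0.14)^(1/0.6) ≈ 3.5617, y* = 3.5617^0.4 ≈ 1.6621, c* = (1−0.3)·1.6621 ≈ 1.1635.
At the golden rule the marginal product of capital equals n+g+δ: 0.4·k^(0.4−1) = 0.14. Solving, k_gold = (0.4/0.14)^(1/0.6) ≈ 5.7529.
y_gold = 5.7529^0.4 ≈ 2.0135, c_gold = y_gold − 0.14·k_gold ≈ 1.2081.
Gain: Δc = 1.2081 − 1.1635 ≈ 0.0446.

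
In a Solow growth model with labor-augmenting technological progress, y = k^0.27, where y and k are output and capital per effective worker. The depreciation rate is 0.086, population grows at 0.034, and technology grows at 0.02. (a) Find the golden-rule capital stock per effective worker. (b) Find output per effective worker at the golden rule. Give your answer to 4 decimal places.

(a) k_gold ≈ 2.4589; (b) y_gold ≈ 1.2750

Capital per effective worker breaks even when investment replaces (n + g + δ)·k; here n + g + δ = 0.14.
Golden rule sets MPK = n+g+δ: 0.27·k^(0.27−1) = 0.14, so k_gold = (0.27/0.14)^(1/0.73) ≈ 2.4589.
y_gold = 2.4589^0.27 ≈ 1.2750.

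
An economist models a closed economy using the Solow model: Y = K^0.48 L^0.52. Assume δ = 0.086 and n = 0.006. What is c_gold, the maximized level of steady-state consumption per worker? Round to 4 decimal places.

Break-even investment rate: n + δ = 0.006 + 0.086 = 0.092.
At the golden rule the marginal product of capital equals n+δ: 0.48·k^(0.48−1) = 0.092. Solving, k_gold = (0.48/0.092)^(1/0.52) ≈ 23.9728.
y_gold = 23.9728^0.48 ≈ 4.5948.
c_gold = y_gold − (n+δ)·k_gold = 4.5948 − 0.092·23.9728 ≈ 2.3893.

c_gold ≈ 2.3893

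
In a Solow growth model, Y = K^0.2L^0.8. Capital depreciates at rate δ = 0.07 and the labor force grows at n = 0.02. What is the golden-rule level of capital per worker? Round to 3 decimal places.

k_gold ≈ 2.713

Break-even investment rate: n + δ = 0.02 + 0.07 = 0.09.
Golden rule sets MPK = n+δ: 0.2·k^(0.2−1) = 0.09, so k_gold = (0.2/0.09)^(1/0.8) ≈ 2.7132.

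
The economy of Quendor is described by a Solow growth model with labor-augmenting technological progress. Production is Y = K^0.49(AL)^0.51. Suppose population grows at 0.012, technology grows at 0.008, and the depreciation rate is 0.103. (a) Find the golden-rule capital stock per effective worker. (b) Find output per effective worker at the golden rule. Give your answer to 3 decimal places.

Capital per effective worker breaks even when investment replaces (n + g + δ)·k; here n + g + δ = 0.123.
Maximizing c = f(k) − (n+g+δ)·k gives f'(k) = n+g+δ, i.e. 0.49·k^(0.49−1) = 0.123, so k_gold = (0.49/0.123)^(1/0.51) ≈ 15.0328.
y_gold = 15.0328^0.49 ≈ 3.7736.

(a) k_gold ≈ 15.033; (b) y_gold ≈ 3.774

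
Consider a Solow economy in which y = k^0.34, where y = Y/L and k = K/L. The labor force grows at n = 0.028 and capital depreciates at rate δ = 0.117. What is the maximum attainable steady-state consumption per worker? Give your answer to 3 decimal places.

Break-even investment rate: n + δ = 0.028 + 0.117 = 0.145.
Maximizing c = f(k) − (n+δ)·k gives f'(k) = n+δ, i.e. 0.34·k^(0.34−1) = 0.145, so k_gold = (0.34/0.145)^(1/0.66) ≈ 3.6373.
y_gold = 3.6373^0.34 ≈ 1.5512.
c_gold = y_gold − (n+δ)·k_gold = 1.5512 − 0.145·3.6373 ≈ 1.0238.

c_gold ≈ 1.024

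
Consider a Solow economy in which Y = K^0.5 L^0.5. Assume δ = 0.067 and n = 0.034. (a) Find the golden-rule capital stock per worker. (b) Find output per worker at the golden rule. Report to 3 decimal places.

(a) k_gold ≈ 24.507; (b) y_gold ≈ 4.950

Break-even investment rate: n + δ = 0.034 + 0.067 = 0.101.
Golden rule sets MPK = n+δ: 0.5·k^(0.5−1) = 0.101, so k_gold = (0.5/0.101)^(1/0.5) ≈ 24.5074.
y_gold = 24.5074^0.5 ≈ 4.9505.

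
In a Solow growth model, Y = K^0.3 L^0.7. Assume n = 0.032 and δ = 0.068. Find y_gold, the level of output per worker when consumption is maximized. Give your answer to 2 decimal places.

y_gold ≈ 1.60

n + δ = 0.032 + 0.068 = 0.1.
Golden rule sets MPK = n+δ: 0.3·k^(0.3−1) = 0.1, so k_gold = (0.3/0.1)^(1/0.7) ≈ 4.8040.
Output: y_gold = k_gold^0.3 = 4.8040^0.3 ≈ 1.6013.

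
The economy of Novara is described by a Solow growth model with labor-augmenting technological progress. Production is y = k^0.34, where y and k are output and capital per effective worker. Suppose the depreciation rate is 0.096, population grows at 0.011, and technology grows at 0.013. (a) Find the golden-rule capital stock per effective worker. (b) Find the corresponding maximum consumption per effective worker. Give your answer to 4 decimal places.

(a) k_gold ≈ 4.8451; (b) c_gold ≈ 1.1286

Capital per effective worker breaks even when investment replaces (n + g + δ)·k; here n + g + δ = 0.12.
Maximizing c = f(k) − (n+g+δ)·k gives f'(k) = n+g+δ, i.e. 0.34·k^(0.34−1) = 0.12, so k_gold = (0.34/0.12)^(1/0.66) ≈ 4.8451.
y_gold = 4.8451^0.34 ≈ 1.7100; c_gold = y_gold − 0.12·k_gold ≈ 1.1286.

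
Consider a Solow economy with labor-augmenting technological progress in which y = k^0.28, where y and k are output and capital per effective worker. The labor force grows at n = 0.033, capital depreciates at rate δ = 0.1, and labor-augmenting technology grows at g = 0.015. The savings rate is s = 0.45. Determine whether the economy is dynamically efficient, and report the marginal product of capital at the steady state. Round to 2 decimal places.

The effective depreciation rate is n + g + δ = 0.033 + 0.015 + 0.1 = 0.148.
Steady-state k*: s·k^0.28 = 0.148·k gives k* = (0.45/0.148)^(1/0.72) ≈ 4.6856.
MPK = 0.28·4.6856^(-0.72) ≈ 0.0921.
MPK < n+g+δ = 0.148, so the economy is dynamically inefficient (over-saving).

dynamically inefficient; MPK ≈ 0.09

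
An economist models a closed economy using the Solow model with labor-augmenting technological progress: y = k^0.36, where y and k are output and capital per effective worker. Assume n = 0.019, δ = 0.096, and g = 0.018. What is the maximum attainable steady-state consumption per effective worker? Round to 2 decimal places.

Break-even investment rate: n + g + δ = 0.019 + 0.018 + 0.096 = 0.133.
At the golden rule the marginal product of capital equals n+g+δ: 0.36·k^(0.36−1) = 0.133. Solving, k_gold = (0.36/0.133)^(1/0.64) ≈ 4.7392.
y_gold = 4.7392^0.36 ≈ 1.7509.
c_gold = y_gold − (n+g+δ)·k_gold = 1.7509 − 0.133·4.7392 ≈ 1.1206.

c_gold ≈ 1.12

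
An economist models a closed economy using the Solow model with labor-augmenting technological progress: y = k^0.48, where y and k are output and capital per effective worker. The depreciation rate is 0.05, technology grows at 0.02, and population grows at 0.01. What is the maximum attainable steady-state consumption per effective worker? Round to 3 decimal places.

c_gold ≈ 2.718

Break-even investment rate: n + g + δ = 0.01 + 0.02 + 0.05 = 0.08.
Golden rule sets MPK = n+g+δ: 0.48·k^(0.48−1) = 0.08, so k_gold = (0.48/0.08)^(1/0.52) ≈ 31.3650.
y_gold = 31.3650^0.48 ≈ 5.2275.
c_gold = y_gold − (n+g+δ)·k_gold = 5.2275 − 0.08·31.3650 ≈ 2.7183.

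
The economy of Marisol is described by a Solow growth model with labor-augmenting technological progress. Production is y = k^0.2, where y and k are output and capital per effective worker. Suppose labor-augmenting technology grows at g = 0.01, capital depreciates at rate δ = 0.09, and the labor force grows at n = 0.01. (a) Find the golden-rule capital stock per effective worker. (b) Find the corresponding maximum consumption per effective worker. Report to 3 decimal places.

(a) k_gold ≈ 2.111; (b) c_gold ≈ 0.929

Break-even investment rate: n + g + δ = 0.01 + 0.01 + 0.09 = 0.11.
Setting f'(k) = n+g+δ gives 0.2·k^(0.2−1) = 0.11, hence k_gold = (0.2/0.11)^(1/0.8) ≈ 2.1113.
y_gold = 2.1113^0.2 ≈ 1.1612; c_gold = y_gold − 0.11·k_gold ≈ 0.9290.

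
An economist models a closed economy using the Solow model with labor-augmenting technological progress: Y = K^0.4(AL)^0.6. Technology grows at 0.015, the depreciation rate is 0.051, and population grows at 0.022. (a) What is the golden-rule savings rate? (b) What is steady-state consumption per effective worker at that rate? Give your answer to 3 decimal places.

Break-even investment rate: n + g + δ = 0.022 + 0.015 + 0.051 = 0.088.
For Cobb-Douglas, s_gold equals capital's share: s_gold = 0.4.
Maximizing c = f(k) − (n+g+δ)·k gives f'(k) = n+g+δ, i.e. 0.4·k^(0.4−1) = 0.088, so k_gold = (0.4/0.088)^(1/0.6) ≈ 12.4727.
y_gold = 12.4727^0.4 ≈ 2.7440; c_gold = (1−0.4)·y_gold ≈ 1.6464.

(a) s_gold = 0.400; (b) c_gold ≈ 1.646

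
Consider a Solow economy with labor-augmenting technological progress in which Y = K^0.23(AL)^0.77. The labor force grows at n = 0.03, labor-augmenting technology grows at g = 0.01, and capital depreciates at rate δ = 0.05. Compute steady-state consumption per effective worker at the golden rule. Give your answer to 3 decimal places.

c_gold ≈ 1.019

n + g + δ = 0.03 + 0.01 + 0.05 = 0.09.
Setting f'(k) = n+g+δ gives 0.23·k^(0.23−1) = 0.09, hence k_gold = (0.23/0.09)^(1/0.77) ≈ 3.3822.
y_gold = 3.3822^0.23 ≈ 1.3235.
c_gold = y_gold − (n+g+δ)·k_gold = 1.3235 − 0.09·3.3822 ≈ 1.0191.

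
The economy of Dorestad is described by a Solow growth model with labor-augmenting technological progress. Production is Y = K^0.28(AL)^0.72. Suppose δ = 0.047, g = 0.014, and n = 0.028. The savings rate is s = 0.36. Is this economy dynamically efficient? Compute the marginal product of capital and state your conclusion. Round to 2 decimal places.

Capital per effective worker breaks even when investment replaces (n + g + δ)·k; here n + g + δ = 0.089.
Steady-state k*: s·k^0.28 = 0.089·k gives k* = (0.36/0.089)^(1/0.72) ≈ 6.9652.
MPK = 0.28·6.9652^(-0.72) ≈ 0.0692.
MPK < n+g+δ = 0.089, so the economy is dynamically inefficient (over-saving).

dynamically inefficient; MPK ≈ 0.07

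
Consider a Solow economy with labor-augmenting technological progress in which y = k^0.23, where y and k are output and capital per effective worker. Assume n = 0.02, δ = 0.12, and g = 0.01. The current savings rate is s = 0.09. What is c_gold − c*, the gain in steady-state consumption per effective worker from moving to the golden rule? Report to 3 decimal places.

Capital per effective worker breaks even when investment replaces (n + g + δ)·k; here n + g + δ = 0.15.
Current steady state (s = 0.09): k* = (0.09/0.15)^(1/0.77) ≈ 0.5151, y* = 0.5151^0.23 ≈ 0.8585, c* = (1−0.09)·0.8585 ≈ 0.7812.
Setting f'(k) = n+g+δ gives 0.23·k^(0.23−1) = 0.15, hence k_gold = (0.23/0.15)^(1/0.77) ≈ 1.7422.
y_gold = 1.7422^0.23 ≈ 1.1362, c_gold = y_gold − 0.15·k_gold ≈ 0.8749.
Gain: Δc = 0.8749 − 0.7812 ≈ 0.0936.

Δc ≈ 0.094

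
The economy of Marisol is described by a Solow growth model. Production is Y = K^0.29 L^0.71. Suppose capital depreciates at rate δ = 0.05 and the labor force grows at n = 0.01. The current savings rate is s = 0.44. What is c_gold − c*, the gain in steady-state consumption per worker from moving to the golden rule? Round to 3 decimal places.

Δc ≈ 0.088

n + δ = 0.01 + 0.05 = 0.06.
Current steady state (s = 0.44): k* = (0.44/0.06)^(1/0.71) ≈ 16.5476, y* = 16.5476^0.29 ≈ 2.2565, c* = (1−0.44)·2.2565 ≈ 1.2636.
At the golden rule the marginal product of capital equals n+δ: 0.29·k^(0.29−1) = 0.06. Solving, k_gold = (0.29/0.06)^(1/0.71) ≈ 9.1987.
y_gold = 9.1987^0.29 ≈ 1.9032, c_gold = y_gold − 0.06·k_gold ≈ 1.3513.
Gain: Δc = 1.3513 − 1.2636 ≈ 0.0876.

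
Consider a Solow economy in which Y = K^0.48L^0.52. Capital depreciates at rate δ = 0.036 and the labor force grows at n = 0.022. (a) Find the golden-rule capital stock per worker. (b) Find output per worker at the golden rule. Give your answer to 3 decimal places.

(a) k_gold ≈ 58.214; (b) y_gold ≈ 7.034

n + δ = 0.022 + 0.036 = 0.058.
Maximizing c = f(k) − (n+δ)·k gives f'(k) = n+δ, i.e. 0.48·k^(0.48−1) = 0.058, so k_gold = (0.48/0.058)^(1/0.52) ≈ 58.2137.
y_gold = 58.2137^0.48 ≈ 7.0342.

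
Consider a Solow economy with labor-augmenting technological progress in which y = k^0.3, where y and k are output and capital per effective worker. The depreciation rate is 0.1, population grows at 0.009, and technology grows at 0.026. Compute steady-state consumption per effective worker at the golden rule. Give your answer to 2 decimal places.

n + g + δ = 0.009 + 0.026 + 0.1 = 0.135.
Golden rule sets MPK = n+g+δ: 0.3·k^(0.3−1) = 0.135, so k_gold = (0.3/0.135)^(1/0.7) ≈ 3.1290.
y_gold = 3.1290^0.3 ≈ 1.4081.
c_gold = y_gold − (n+g+δ)·k_gold = 1.4081 − 0.135·3.1290 ≈ 0.9856.

c_gold ≈ 0.99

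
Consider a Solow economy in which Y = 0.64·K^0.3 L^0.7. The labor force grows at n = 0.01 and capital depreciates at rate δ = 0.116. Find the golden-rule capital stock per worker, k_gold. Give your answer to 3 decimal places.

k_gold ≈ 1.825

The effective depreciation rate is n + δ = 0.01 + 0.116 = 0.126.
Golden rule sets MPK = n+δ: 0.3·0.64·k^(0.3−1) = 0.126, so k_gold = (0.3·0.64/0.126)^(1/0.7) ≈ 1.8253.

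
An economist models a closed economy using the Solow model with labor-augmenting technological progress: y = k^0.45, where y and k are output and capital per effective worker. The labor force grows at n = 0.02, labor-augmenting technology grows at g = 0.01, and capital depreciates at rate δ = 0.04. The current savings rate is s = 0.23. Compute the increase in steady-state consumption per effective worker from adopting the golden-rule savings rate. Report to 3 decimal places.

n + g + δ = 0.02 + 0.01 + 0.04 = 0.07.
Current steady state (s = 0.23): k* = (0.23/0.07)^(1/0.55) ≈ 8.6961, y* = 8.6961^0.45 ≈ 2.6467, c* = (1−0.23)·2.6467 ≈ 2.0379.
At the golden rule the marginal product of capital equals n+g+δ: 0.45·k^(0.45−1) = 0.07. Solving, k_gold = (0.45/0.07)^(1/0.55) ≈ 29.4645.
y_gold = 29.4645^0.45 ≈ 4.5834, c_gold = y_gold − 0.07·k_gold ≈ 2.5209.
Gain: Δc = 2.5209 − 2.0379 ≈ 0.4829.

Δc ≈ 0.483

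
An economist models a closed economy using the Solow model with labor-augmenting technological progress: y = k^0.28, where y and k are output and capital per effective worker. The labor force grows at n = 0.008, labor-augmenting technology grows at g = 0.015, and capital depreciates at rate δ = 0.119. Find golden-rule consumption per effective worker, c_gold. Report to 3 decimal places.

c_gold ≈ 0.938

Capital per effective worker breaks even when investment replaces (n + g + δ)·k; here n + g + δ = 0.142.
At the golden rule the marginal product of capital equals n+g+δ: 0.28·k^(0.28−1) = 0.142. Solving, k_gold = (0.28/0.142)^(1/0.72) ≈ 2.5677.
y_gold = 2.5677^0.28 ≈ 1.3022.
c_gold = y_gold − (n+g+δ)·k_gold = 1.3022 − 0.142·2.5677 ≈ 0.9376.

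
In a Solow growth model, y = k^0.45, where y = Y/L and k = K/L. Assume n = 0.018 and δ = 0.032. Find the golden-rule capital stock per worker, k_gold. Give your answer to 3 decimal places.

Break-even investment rate: n + δ = 0.018 + 0.032 = 0.05.
At the golden rule the marginal product of capital equals n+δ: 0.45·k^(0.45−1) = 0.05. Solving, k_gold = (0.45/0.05)^(1/0.55) ≈ 54.3233.

k_gold ≈ 54.323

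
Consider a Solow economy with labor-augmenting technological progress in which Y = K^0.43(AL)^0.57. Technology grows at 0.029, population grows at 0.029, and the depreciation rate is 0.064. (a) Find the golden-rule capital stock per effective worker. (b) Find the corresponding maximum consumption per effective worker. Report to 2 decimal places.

(a) k_gold ≈ 9.12; (b) c_gold ≈ 1.47

Break-even investment rate: n + g + δ = 0.029 + 0.029 + 0.064 = 0.122.
Maximizing c = f(k) − (n+g+δ)·k gives f'(k) = n+g+δ, i.e. 0.43·k^(0.43−1) = 0.122, so k_gold = (0.43/0.122)^(1/0.57) ≈ 9.1167.
y_gold = 9.1167^0.43 ≈ 2.5866; c_gold = y_gold − 0.122·k_gold ≈ 1.4744.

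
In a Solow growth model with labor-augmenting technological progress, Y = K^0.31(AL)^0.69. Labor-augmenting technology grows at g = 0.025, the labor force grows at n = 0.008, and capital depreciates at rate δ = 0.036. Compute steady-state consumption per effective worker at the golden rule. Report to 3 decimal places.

n + g + δ = 0.008 + 0.025 + 0.036 = 0.069.
At the golden rule the marginal product of capital equals n+g+δ: 0.31·k^(0.31−1) = 0.069. Solving, k_gold = (0.31/0.069)^(1/0.69) ≈ 8.8241.
y_gold = 8.8241^0.31 ≈ 1.9641.
c_gold = y_gold − (n+g+δ)·k_gold = 1.9641 − 0.069·8.8241 ≈ 1.3552.

c_gold ≈ 1.355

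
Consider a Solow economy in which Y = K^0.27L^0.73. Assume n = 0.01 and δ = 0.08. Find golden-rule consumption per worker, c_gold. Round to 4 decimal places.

The effective depreciation rate is n + δ = 0.01 + 0.08 = 0.09.
Golden rule sets MPK = n+δ: 0.27·k^(0.27−1) = 0.09, so k_gold = (0.27/0.09)^(1/0.73) ≈ 4.5039.
y_gold = 4.5039^0.27 ≈ 1.5013.
c_gold = y_gold − (n+δ)·k_gold = 1.5013 − 0.09·4.5039 ≈ 1.0960.

c_gold ≈ 1.0960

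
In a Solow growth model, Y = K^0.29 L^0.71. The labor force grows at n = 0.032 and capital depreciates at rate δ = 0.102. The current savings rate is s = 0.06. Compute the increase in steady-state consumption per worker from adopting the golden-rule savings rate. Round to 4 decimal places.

Capital per worker breaks even when investment replaces (n + δ)·k; here n + δ = 0.134.
Current steady state (s = 0.06): k* = (0.06/0.134)^(1/0.71) ≈ 0.3225, y* = 0.3225^0.29 ≈ 0.7202, c* = (1−0.06)·0.7202 ≈ 0.6770.
At the golden rule the marginal product of capital equals n+δ: 0.29·k^(0.29−1) = 0.134. Solving, k_gold = (0.29/0.134)^(1/0.71) ≈ 2.9665.
y_gold = 2.9665^0.29 ≈ 1.3707, c_gold = y_gold − 0.134·k_gold ≈ 0.9732.
Gain: Δc = 0.9732 − 0.6770 ≈ 0.2962.

Δc ≈ 0.2962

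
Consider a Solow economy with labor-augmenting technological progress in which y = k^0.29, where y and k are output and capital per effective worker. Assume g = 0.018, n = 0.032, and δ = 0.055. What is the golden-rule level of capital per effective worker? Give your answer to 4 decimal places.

k_gold ≈ 4.1824

Capital per effective worker breaks even when investment replaces (n + g + δ)·k; here n + g + δ = 0.105.
Golden rule sets MPK = n+g+δ: 0.29·k^(0.29−1) = 0.105, so k_gold = (0.29/0.105)^(1/0.71) ≈ 4.1824.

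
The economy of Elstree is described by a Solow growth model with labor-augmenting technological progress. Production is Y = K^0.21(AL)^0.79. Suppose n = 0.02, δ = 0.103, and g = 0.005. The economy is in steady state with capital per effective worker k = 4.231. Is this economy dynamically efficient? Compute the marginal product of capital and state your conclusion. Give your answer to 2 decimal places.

Capital per effective worker breaks even when investment replaces (n + g + δ)·k; here n + g + δ = 0.128.
MPK = 0.21·k^(0.21−1) = 0.21·4.231^(-0.79) ≈ 0.0672.
MPK < 0.128, so the economy is dynamically inefficient (over-saving).

dynamically inefficient; MPK ≈ 0.07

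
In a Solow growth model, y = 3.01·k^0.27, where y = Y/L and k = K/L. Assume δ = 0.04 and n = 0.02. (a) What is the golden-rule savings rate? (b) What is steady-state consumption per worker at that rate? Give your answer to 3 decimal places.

n + δ = 0.02 + 0.04 = 0.06.
For Cobb-Douglas, s_gold equals capital's share: s_gold = 0.27.
Maximizing c = f(k) − (n+δ)·k gives f'(k) = n+δ, i.e. 0.27·3.01·k^(0.27−1) = 0.06, so k_gold = (0.27·3.01/0.06)^(1/0.73) ≈ 35.5126.
y_gold = 3.01·35.5126^0.27 ≈ 7.8917; c_gold = (1−0.27)·y_gold ≈ 5.7609.

(a) s_gold = 0.270; (b) c_gold ≈ 5.761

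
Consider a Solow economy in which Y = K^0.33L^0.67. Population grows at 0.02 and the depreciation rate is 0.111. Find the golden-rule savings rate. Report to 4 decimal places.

s_gold = 0.3300

The effective depreciation rate is n + δ = 0.02 + 0.111 = 0.131.
At the golden rule MPK = n+δ, and in any Cobb-Douglas steady state s = (n+δ)·k/y = MPK·k/y = capital's share 0.33.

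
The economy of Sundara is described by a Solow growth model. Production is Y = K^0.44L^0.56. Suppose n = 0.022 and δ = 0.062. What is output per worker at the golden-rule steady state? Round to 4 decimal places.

The effective depreciation rate is n + δ = 0.022 + 0.062 = 0.084.
Golden rule sets MPK = n+δ: 0.44·k^(0.44−1) = 0.084, so k_gold = (0.44/0.084)^(1/0.56) ≈ 19.2415.
Output: y_gold = k_gold^0.44 = 19.2415^0.44 ≈ 3.6734.

y_gold ≈ 3.6734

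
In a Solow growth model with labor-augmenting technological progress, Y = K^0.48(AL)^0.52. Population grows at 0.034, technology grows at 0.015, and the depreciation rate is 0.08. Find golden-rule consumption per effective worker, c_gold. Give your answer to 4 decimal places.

Break-even investment rate: n + g + δ = 0.034 + 0.015 + 0.08 = 0.129.
Setting f'(k) = n+g+δ gives 0.48·k^(0.48−1) = 0.129, hence k_gold = (0.48/0.129)^(1/0.52) ≈ 12.5143.
y_gold = 12.5143^0.48 ≈ 3.3632.
c_gold = y_gold − (n+g+δ)·k_gold = 3.3632 − 0.129·12.5143 ≈ 1.7489.

c_gold ≈ 1.7489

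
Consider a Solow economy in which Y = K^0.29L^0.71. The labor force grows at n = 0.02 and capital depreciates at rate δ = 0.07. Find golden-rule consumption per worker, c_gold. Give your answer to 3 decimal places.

n + δ = 0.02 + 0.07 = 0.09.
Maximizing c = f(k) − (n+δ)·k gives f'(k) = n+δ, i.e. 0.29·k^(0.29−1) = 0.09, so k_gold = (0.29/0.09)^(1/0.71) ≈ 5.1965.
y_gold = 5.1965^0.29 ≈ 1.6127.
c_gold = y_gold − (n+δ)·k_gold = 1.6127 − 0.09·5.1965 ≈ 1.1450.

c_gold ≈ 1.145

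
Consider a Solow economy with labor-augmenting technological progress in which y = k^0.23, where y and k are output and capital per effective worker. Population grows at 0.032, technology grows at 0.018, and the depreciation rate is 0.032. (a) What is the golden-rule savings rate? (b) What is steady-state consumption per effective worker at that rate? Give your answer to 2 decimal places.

(a) s_gold = 0.23; (b) c_gold ≈ 1.05

n + g + δ = 0.032 + 0.018 + 0.032 = 0.082.
For Cobb-Douglas, s_gold equals capital's share: s_gold = 0.23.
Maximizing c = f(k) − (n+g+δ)·k gives f'(k) = n+g+δ, i.e. 0.23·k^(0.23−1) = 0.082, so k_gold = (0.23/0.082)^(1/0.77) ≈ 3.8169.
y_gold = 3.8169^0.23 ≈ 1.3608; c_gold = (1−0.23)·y_gold ≈ 1.0478.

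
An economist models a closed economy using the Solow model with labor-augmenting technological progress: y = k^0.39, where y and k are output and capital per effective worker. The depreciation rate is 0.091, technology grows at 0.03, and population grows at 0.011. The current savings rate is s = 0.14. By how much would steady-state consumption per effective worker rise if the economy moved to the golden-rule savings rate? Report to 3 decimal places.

Break-even investment rate: n + g + δ = 0.011 + 0.03 + 0.091 = 0.132.
Current steady state (s = 0.14): k* = (0.14/0.132)^(1/0.61) ≈ 1.1013, y* = 1.1013^0.39 ≈ 1.0383, c* = (1−0.14)·1.0383 ≈ 0.8930.
Maximizing c = f(k) − (n+g+δ)·k gives f'(k) = n+g+δ, i.e. 0.39·k^(0.39−1) = 0.132, so k_gold = (0.39/0.132)^(1/0.61) ≈ 5.9060.
y_gold = 5.9060^0.39 ≈ 1.9990, c_gold = y_gold − 0.132·k_gold ≈ 1.2194.
Gain: Δc = 1.2194 − 0.8930 ≈ 0.3264.

Δc ≈ 0.326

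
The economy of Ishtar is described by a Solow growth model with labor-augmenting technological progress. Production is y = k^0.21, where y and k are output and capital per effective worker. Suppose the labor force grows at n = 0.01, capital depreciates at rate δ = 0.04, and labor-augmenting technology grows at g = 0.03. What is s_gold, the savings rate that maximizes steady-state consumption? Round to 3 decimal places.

The effective depreciation rate is n + g + δ = 0.01 + 0.03 + 0.04 = 0.08.
At the golden rule MPK = n+g+δ, and in any Cobb-Douglas steady state s = (n+g+δ)·k/y = MPK·k/y = capital's share 0.21.

s_gold = 0.210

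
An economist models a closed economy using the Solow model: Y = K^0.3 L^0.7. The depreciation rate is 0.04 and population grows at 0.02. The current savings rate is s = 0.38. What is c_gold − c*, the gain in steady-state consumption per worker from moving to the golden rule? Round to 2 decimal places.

Δc ≈ 0.03

The effective depreciation rate is n + δ = 0.02 + 0.04 = 0.06.
Current steady state (s = 0.38): k* = (0.38/0.06)^(1/0.7) ≈ 13.9698, y* = 13.9698^0.3 ≈ 2.2058, c* = (1−0.38)·2.2058 ≈ 1.3676.
At the golden rule the marginal product of capital equals n+δ: 0.3·k^(0.3−1) = 0.06. Solving, k_gold = (0.3/0.06)^(1/0.7) ≈ 9.9662.
y_gold = 9.9662^0.3 ≈ 1.9932, c_gold = y_gold − 0.06·k_gold ≈ 1.3953.
Gain: Δc = 1.3953 − 1.3676 ≈ 0.0277.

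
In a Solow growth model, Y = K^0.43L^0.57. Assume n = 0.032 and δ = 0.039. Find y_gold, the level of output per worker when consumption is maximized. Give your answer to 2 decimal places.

y_gold ≈ 3.89

n + δ = 0.032 + 0.039 = 0.071.
Golden rule sets MPK = n+δ: 0.43·k^(0.43−1) = 0.071, so k_gold = (0.43/0.071)^(1/0.57) ≈ 23.5667.
Output: y_gold = k_gold^0.43 = 23.5667^0.43 ≈ 3.8912.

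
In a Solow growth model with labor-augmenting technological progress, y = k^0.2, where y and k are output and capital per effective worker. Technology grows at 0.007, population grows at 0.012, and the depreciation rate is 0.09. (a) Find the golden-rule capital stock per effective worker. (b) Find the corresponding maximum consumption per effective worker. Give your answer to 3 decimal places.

Capital per effective worker breaks even when investment replaces (n + g + δ)·k; here n + g + δ = 0.109.
At the golden rule the marginal product of capital equals n+g+δ: 0.2·k^(0.2−1) = 0.109. Solving, k_gold = (0.2/0.109)^(1/0.8) ≈ 2.1355.
y_gold = 2.1355^0.2 ≈ 1.1639; c_gold = y_gold − 0.109·k_gold ≈ 0.9311.

(a) k_gold ≈ 2.136; (b) c_gold ≈ 0.931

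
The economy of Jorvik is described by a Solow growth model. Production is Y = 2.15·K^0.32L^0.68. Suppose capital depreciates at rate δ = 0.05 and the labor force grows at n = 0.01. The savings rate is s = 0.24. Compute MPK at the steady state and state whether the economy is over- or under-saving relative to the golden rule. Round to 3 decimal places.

n + δ = 0.01 + 0.05 = 0.06.
Steady-state k*: s·A·k^0.32 = 0.06·k gives k* = (0.24·2.15/0.06)^(1/0.68) ≈ 23.6735.
MPK = 0.32·2.15·23.6735^(-0.68) ≈ 0.0800.
MPK > n+δ = 0.06, so the economy is dynamically efficient (under-saving).

under-saving; MPK ≈ 0.080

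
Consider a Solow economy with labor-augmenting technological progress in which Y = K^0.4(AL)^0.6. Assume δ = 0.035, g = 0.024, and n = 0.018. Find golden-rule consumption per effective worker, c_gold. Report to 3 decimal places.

n + g + δ = 0.018 + 0.024 + 0.035 = 0.077.
At the golden rule the marginal product of capital equals n+g+δ: 0.4·k^(0.4−1) = 0.077. Solving, k_gold = (0.4/0.077)^(1/0.6) ≈ 15.5817.
y_gold = 15.5817^0.4 ≈ 2.9995.
c_gold = y_gold − (n+g+δ)·k_gold = 2.9995 − 0.077·15.5817 ≈ 1.7997.

c_gold ≈ 1.800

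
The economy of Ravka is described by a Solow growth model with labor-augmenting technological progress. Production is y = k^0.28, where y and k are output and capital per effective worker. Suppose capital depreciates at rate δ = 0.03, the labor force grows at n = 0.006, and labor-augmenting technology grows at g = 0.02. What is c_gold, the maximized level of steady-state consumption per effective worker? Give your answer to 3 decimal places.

c_gold ≈ 1.346

The effective depreciation rate is n + g + δ = 0.006 + 0.02 + 0.03 = 0.056.
Setting f'(k) = n+g+δ gives 0.28·k^(0.28−1) = 0.056, hence k_gold = (0.28/0.056)^(1/0.72) ≈ 9.3496.
y_gold = 9.3496^0.28 ≈ 1.8699.
c_gold = y_gold − (n+g+δ)·k_gold = 1.8699 − 0.056·9.3496 ≈ 1.3463.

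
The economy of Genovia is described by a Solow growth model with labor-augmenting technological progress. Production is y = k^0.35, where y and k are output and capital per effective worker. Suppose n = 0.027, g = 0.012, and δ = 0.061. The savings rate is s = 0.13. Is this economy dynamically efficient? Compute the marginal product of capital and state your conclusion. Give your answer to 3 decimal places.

dynamically efficient; MPK ≈ 0.269

Break-even investment rate: n + g + δ = 0.027 + 0.012 + 0.061 = 0.1.
Steady-state k*: s·k^0.35 = 0.1·k gives k* = (0.13/0.1)^(1/0.65) ≈ 1.4973.
MPK = 0.35·1.4973^(-0.65) ≈ 0.2692.
MPK > n+g+δ = 0.1, so the economy is dynamically efficient (under-saving).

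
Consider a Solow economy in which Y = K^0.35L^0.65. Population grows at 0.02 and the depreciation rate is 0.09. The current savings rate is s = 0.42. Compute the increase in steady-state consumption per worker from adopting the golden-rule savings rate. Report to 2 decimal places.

Δc ≈ 0.02

Break-even investment rate: n + δ = 0.02 + 0.09 = 0.11.
Current steady state (s = 0.42): k* = (0.42/0.11)^(1/0.65) ≈ 7.8553, y* = 7.8553^0.35 ≈ 2.0573, c* = (1−0.42)·2.0573 ≈ 1.1933.
Setting f'(k) = n+δ gives 0.35·k^(0.35−1) = 0.11, hence k_gold = (0.35/0.11)^(1/0.65) ≈ 5.9340.
y_gold = 5.9340^0.35 ≈ 1.8650, c_gold = y_gold − 0.11·k_gold ≈ 1.2122.
Gain: Δc = 1.2122 − 1.1933 ≈ 0.0190.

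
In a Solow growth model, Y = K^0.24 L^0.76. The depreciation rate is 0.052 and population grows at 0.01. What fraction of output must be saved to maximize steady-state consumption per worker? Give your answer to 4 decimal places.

n + δ = 0.01 + 0.052 = 0.062.
At the golden rule MPK = n+δ, and in any Cobb-Douglas steady state s = (n+δ)·k/y = MPK·k/y = capital's share 0.24.

s_gold = 0.2400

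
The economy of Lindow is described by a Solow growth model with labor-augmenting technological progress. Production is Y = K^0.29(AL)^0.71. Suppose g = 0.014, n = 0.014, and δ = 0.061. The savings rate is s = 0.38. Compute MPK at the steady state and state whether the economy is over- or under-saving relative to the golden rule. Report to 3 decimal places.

Capital per effective worker breaks even when investment replaces (n + g + δ)·k; here n + g + δ = 0.089.
Steady-state k*: s·k^0.29 = 0.089·k gives k* = (0.38/0.089)^(1/0.71) ≈ 7.7246.
MPK = 0.29·7.7246^(-0.71) ≈ 0.0679.
MPK < n+g+δ = 0.089, so the economy is dynamically inefficient (over-saving).

over-saving; MPK ≈ 0.068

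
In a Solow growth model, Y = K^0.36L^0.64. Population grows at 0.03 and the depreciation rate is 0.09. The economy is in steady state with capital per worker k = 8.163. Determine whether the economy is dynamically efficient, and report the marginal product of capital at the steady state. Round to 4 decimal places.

The effective depreciation rate is n + δ = 0.03 + 0.09 = 0.12.
MPK = 0.36·k^(0.36−1) = 0.36·8.163^(-0.64) ≈ 0.0939.
MPK < 0.12, so the economy is dynamically inefficient (over-saving).

dynamically inefficient; MPK ≈ 0.0939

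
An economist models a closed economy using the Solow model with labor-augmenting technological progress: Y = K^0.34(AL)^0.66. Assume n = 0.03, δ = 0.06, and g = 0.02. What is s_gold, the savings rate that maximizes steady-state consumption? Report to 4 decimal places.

s_gold = 0.3400

The effective depreciation rate is n + g + δ = 0.03 + 0.02 + 0.06 = 0.11.
At the golden rule MPK = n+g+δ, and in any Cobb-Douglas steady state s = (n+g+δ)·k/y = MPK·k/y = capital's share 0.34.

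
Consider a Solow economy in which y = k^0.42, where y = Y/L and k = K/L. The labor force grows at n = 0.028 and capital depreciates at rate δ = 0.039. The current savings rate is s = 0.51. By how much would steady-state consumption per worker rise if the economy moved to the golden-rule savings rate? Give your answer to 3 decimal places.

Δc ≈ 0.061

Break-even investment rate: n + δ = 0.028 + 0.039 = 0.067.
Current steady state (s = 0.51): k* = (0.51/0.067)^(1/0.58) ≈ 33.0994, y* = 33.0994^0.42 ≈ 4.3483, c* = (1−0.51)·4.3483 ≈ 2.1307.
Maximizing c = f(k) − (n+δ)·k gives f'(k) = n+δ, i.e. 0.42·k^(0.42−1) = 0.067, so k_gold = (0.42/0.067)^(1/0.58) ≈ 23.6831.
y_gold = 23.6831^0.42 ≈ 3.7780, c_gold = y_gold − 0.067·k_gold ≈ 2.1913.
Gain: Δc = 2.1913 − 2.1307 ≈ 0.0606.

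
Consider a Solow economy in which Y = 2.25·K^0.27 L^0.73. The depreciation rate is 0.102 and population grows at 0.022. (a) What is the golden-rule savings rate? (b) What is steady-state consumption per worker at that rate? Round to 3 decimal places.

n + δ = 0.022 + 0.102 = 0.124.
For Cobb-Douglas, s_gold equals capital's share: s_gold = 0.27.
Setting f'(k) = n+δ gives 0.27·2.25·k^(0.27−1) = 0.124, hence k_gold = (0.27·2.25/0.124)^(1/0.73) ≈ 8.8181.
y_gold = 2.25·8.8181^0.27 ≈ 4.0498; c_gold = (1−0.27)·y_gold ≈ 2.9564.

(a) s_gold = 0.270; (b) c_gold ≈ 2.956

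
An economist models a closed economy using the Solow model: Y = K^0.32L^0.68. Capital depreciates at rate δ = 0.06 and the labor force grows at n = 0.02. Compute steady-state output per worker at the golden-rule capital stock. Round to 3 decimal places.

y_gold ≈ 1.920

Break-even investment rate: n + δ = 0.02 + 0.06 = 0.08.
Setting f'(k) = n+δ gives 0.32·k^(0.32−1) = 0.08, hence k_gold = (0.32/0.08)^(1/0.68) ≈ 7.6804.
Output: y_gold = k_gold^0.32 = 7.6804^0.32 ≈ 1.9201.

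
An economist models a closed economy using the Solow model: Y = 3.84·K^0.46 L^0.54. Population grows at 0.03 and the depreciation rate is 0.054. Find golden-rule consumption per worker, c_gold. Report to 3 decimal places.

c_gold ≈ 27.769

Capital per worker breaks even when investment replaces (n + δ)·k; here n + δ = 0.084.
Setting f'(k) = n+δ gives 0.46·3.84·k^(0.46−1) = 0.084, hence k_gold = (0.46·3.84/0.084)^(1/0.54) ≈ 281.6098.
y_gold = 3.84·281.6098^0.46 ≈ 51.4244.
c_gold = y_gold − (n+δ)·k_gold = 51.4244 − 0.084·281.6098 ≈ 27.7692.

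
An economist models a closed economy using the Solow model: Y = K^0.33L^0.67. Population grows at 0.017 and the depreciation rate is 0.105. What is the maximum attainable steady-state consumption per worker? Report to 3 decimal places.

c_gold ≈ 1.094

The effective depreciation rate is n + δ = 0.017 + 0.105 = 0.122.
Golden rule sets MPK = n+δ: 0.33·k^(0.33−1) = 0.122, so k_gold = (0.33/0.122)^(1/0.67) ≈ 4.4158.
y_gold = 4.4158^0.33 ≈ 1.6325.
c_gold = y_gold − (n+δ)·k_gold = 1.6325 − 0.122·4.4158 ≈ 1.0938.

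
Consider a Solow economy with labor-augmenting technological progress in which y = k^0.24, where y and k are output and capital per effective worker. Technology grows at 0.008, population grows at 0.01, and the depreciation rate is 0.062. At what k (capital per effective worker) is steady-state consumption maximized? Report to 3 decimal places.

k_gold ≈ 4.244

The effective depreciation rate is n + g + δ = 0.01 + 0.008 + 0.062 = 0.08.
At the golden rule the marginal product of capital equals n+g+δ: 0.24·k^(0.24−1) = 0.08. Solving, k_gold = (0.24/0.08)^(1/0.76) ≈ 4.2442.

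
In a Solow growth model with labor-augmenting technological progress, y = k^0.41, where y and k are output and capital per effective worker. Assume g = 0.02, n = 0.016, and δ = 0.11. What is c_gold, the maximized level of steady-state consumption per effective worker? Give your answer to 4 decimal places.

The effective depreciation rate is n + g + δ = 0.016 + 0.02 + 0.11 = 0.146.
Setting f'(k) = n+g+δ gives 0.41·k^(0.41−1) = 0.146, hence k_gold = (0.41/0.146)^(1/0.59) ≈ 5.7551.
y_gold = 5.7551^0.41 ≈ 2.0494.
c_gold = y_gold − (n+g+δ)·k_gold = 2.0494 − 0.146·5.7551 ≈ 1.2091.

c_gold ≈ 1.2091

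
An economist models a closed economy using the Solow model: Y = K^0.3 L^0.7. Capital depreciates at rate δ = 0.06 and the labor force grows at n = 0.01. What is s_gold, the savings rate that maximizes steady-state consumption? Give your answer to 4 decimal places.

s_gold = 0.3000

The effective depreciation rate is n + δ = 0.01 + 0.06 = 0.07.
At the golden rule MPK = n+δ, and in any Cobb-Douglas steady state s = (n+δ)·k/y = MPK·k/y = capital's share 0.3.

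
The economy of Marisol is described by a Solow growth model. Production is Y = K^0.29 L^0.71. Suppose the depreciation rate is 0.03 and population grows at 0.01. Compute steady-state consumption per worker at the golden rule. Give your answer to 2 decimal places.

c_gold ≈ 1.59

Capital per worker breaks even when investment replaces (n + δ)·k; here n + δ = 0.04.
Golden rule sets MPK = n+δ: 0.29·k^(0.29−1) = 0.04, so k_gold = (0.29/0.04)^(1/0.71) ≈ 16.2833.
y_gold = 16.2833^0.29 ≈ 2.2460.
c_gold = y_gold − (n+δ)·k_gold = 2.2460 − 0.04·16.2833 ≈ 1.5946.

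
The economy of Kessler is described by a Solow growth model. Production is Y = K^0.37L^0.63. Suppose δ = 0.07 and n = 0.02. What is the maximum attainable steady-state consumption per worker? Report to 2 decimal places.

c_gold ≈ 1.45

n + δ = 0.02 + 0.07 = 0.09.
At the golden rule the marginal product of capital equals n+δ: 0.37·k^(0.37−1) = 0.09. Solving, k_gold = (0.37/0.09)^(1/0.63) ≈ 9.4306.
y_gold = 9.4306^0.37 ≈ 2.2939.
c_gold = y_gold − (n+δ)·k_gold = 2.2939 − 0.09·9.4306 ≈ 1.4452.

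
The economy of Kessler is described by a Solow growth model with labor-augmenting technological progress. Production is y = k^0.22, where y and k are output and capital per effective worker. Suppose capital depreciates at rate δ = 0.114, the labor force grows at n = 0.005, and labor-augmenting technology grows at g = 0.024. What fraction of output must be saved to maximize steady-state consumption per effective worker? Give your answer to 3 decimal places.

Break-even investment rate: n + g + δ = 0.005 + 0.024 + 0.114 = 0.143.
At the golden rule MPK = n+g+δ, and in any Cobb-Douglas steady state s = (n+g+δ)·k/y = MPK·k/y = capital's share 0.22.

s_gold = 0.220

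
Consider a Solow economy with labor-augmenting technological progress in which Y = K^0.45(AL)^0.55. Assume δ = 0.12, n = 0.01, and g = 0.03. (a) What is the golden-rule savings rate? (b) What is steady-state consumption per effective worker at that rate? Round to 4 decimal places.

(a) s_gold = 0.4500; (b) c_gold ≈ 1.2817

n + g + δ = 0.01 + 0.03 + 0.12 = 0.16.
For Cobb-Douglas, s_gold equals capital's share: s_gold = 0.45.
Setting f'(k) = n+g+δ gives 0.45·k^(0.45−1) = 0.16, hence k_gold = (0.45/0.16)^(1/0.55) ≈ 6.5544.
y_gold = 6.5544^0.45 ≈ 2.3304; c_gold = (1−0.45)·y_gold ≈ 1.2817.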